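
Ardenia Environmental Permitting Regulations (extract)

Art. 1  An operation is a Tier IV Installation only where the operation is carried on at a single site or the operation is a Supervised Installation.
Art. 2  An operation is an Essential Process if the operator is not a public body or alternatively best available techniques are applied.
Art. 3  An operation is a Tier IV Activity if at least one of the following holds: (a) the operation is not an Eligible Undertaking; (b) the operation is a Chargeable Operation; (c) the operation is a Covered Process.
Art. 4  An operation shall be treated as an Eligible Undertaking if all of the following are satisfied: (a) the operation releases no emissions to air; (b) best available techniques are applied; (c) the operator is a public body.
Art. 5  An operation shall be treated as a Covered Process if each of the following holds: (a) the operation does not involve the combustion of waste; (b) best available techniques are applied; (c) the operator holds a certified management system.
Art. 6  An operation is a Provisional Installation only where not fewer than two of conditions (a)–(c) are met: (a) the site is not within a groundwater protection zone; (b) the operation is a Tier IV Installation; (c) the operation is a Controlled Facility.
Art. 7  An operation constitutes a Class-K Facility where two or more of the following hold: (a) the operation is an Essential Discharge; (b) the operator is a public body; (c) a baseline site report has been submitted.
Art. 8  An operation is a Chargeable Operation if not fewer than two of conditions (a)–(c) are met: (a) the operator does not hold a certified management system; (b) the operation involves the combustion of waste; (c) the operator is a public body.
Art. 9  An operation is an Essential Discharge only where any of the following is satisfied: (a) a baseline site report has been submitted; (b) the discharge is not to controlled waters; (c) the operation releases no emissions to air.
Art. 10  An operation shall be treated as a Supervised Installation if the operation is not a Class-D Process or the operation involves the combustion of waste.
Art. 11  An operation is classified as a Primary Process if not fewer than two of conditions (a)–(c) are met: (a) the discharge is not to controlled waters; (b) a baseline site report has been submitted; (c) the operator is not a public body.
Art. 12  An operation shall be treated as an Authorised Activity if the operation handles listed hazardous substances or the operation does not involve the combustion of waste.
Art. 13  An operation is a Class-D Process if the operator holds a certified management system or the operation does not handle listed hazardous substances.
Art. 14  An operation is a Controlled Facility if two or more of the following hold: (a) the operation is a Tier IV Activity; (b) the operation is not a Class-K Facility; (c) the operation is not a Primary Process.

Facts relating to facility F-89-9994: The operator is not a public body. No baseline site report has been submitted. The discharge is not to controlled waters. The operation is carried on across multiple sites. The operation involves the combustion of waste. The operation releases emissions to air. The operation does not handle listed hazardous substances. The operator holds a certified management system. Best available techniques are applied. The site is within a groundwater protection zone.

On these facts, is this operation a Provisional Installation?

Yes

article 13 — Class-D Process: [the operator holds a certified management system? yes] OR [the operation does not handle listed hazardous substances? yes] → satisfied.
article 10 — Supervised Installation: [not a Class-D Process (article 13)? no] OR [the operation involves the combustion of waste? yes] → satisfied.
article 1 — Tier IV Installation: [the operation is carried on at a single site? no] OR [Supervised Installation (article 10)? yes] → satisfied.
article 4 — Eligible Undertaking: [the operation releases no emissions to air? no] AND [best available techniques are applied? yes] AND [the operator is a public body? no] → not satisfied.
article 8 — Chargeable Operation: the operator does not hold a certified management system? no; the operation involves the combustion of waste? yes; the operator is a public body? no — 1 of 3 hold (need ≥2) → not satisfied.
article 5 — Covered Process: [the operation does not involve the combustion of waste? no] AND [best available techniques are applied? yes] AND [the operator holds a certified management system? yes] → not satisfied.
article 3 — Tier IV Activity: [not an Eligible Undertaking (article 4)? yes] OR [Chargeable Operation (article 8)? no] OR [Covered Process (article 5)? no] → satisfied.
article 9 — Essential Discharge: [a baseline site report has been submitted? no] OR [the discharge is not to controlled waters? yes] OR [the operation releases no emissions to air? no] → satisfied.
article 7 — Class-K Facility: Essential Discharge (article 9)? yes; the operator is a public body? no; a baseline site report has been submitted? no — 1 of 3 hold (need ≥2) → not satisfied.
article 11 — Primary Process: the discharge is not to controlled waters? yes; a baseline site report has been submitted? no; the operator is not a public body? yes — 2 of 3 hold (need ≥2) → satisfied.
article 14 — Controlled Facility: Tier IV Activity (article 3)? yes; not a Class-K Facility (article 7)? yes; not a Primary Process (article 11)? no — 2 of 3 hold (need ≥2) → satisfied.
article 6 — Provisional Installation: the site is not within a groundwater protection zone? no; Tier IV Installation (article 1)? yes; Controlled Facility (article 14)? yes — 2 of 3 hold (need ≥2) → satisfied.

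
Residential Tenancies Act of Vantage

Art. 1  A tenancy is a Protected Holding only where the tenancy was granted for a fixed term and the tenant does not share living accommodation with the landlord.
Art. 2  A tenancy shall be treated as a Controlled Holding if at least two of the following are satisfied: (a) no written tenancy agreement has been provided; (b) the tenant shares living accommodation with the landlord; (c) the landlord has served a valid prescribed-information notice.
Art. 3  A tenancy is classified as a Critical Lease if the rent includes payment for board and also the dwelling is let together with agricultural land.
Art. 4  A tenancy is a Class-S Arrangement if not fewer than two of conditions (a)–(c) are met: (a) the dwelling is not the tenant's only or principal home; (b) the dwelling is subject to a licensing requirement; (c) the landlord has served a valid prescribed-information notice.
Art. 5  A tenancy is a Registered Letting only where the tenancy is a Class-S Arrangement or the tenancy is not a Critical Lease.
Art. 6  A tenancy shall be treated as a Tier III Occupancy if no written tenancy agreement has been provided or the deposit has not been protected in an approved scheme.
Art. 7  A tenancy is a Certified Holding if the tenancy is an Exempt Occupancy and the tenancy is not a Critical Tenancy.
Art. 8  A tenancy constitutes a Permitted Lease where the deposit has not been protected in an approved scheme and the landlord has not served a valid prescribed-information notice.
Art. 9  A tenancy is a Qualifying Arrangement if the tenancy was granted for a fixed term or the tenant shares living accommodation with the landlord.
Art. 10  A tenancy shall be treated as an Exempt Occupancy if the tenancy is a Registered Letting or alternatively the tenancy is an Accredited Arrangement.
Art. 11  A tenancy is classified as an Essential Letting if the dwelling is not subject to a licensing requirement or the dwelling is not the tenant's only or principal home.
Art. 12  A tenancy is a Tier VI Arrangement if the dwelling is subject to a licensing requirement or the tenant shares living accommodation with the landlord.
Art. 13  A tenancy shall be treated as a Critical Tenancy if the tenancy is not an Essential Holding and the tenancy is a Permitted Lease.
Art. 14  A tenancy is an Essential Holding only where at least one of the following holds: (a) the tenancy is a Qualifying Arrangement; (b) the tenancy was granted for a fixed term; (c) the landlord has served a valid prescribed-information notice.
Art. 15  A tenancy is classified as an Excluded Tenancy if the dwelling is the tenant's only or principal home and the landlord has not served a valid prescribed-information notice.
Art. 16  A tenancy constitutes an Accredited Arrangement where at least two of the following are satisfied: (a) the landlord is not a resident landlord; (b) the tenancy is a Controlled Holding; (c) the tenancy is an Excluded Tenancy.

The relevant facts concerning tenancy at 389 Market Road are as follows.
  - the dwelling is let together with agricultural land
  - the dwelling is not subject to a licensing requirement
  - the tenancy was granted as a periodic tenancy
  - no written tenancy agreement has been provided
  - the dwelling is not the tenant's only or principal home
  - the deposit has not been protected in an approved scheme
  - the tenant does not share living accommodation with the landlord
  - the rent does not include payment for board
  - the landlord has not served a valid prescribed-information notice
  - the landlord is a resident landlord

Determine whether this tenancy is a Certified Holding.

No

Under article 4: the dwelling is not the tenant's only or principal home? yes; the dwelling is subject to a licensing requirement? no; the landlord has served a valid prescribed-information notice? no — 1 of 3 hold (need ≥2) → not satisfied.
Under article 3: the rent includes payment for board? no; and the dwelling is let together with agricultural land? yes. So the tenancy is not a Critical Lease.
Under article 5: Class-S Arrangement (article 4)? no; or not a Critical Lease (article 3)? yes. So the tenancy is a Registered Letting.
Under article 2: no written tenancy agreement has been provided? yes; the tenant shares living accommodation with the landlord? no; the landlord has served a valid prescribed-information notice? no — 1 of 3 hold (need ≥2) → not satisfied.
Under article 15: the dwelling is the tenant's only or principal home? no; and the landlord has not served a valid prescribed-information notice? yes. So the tenancy is not an Excluded Tenancy.
Under article 16: the landlord is not a resident landlord? no; Controlled Holding (article 2)? no; Excluded Tenancy (article 15)? no — 0 of 3 hold (need ≥2) → not satisfied.
Under article 10: Registered Letting (article 5)? yes; or Accredited Arrangement (article 16)? no. So the tenancy is an Exempt Occupancy.
Under article 9: the tenancy was granted for a fixed term? no; or the tenant shares living accommodation with the landlord? no. So the tenancy is not a Qualifying Arrangement.
Under article 14: Qualifying Arrangement (article 9)? no; or the tenancy was granted for a fixed term? no; or the landlord has served a valid prescribed-information notice? no. So the tenancy is not an Essential Holding.
Under article 8: the deposit has not been protected in an approved scheme? yes; and the landlord has not served a valid prescribed-information notice? yes. So the tenancy is a Permitted Lease.
Under article 13: not an Essential Holding (article 14)? yes; and Permitted Lease (article 8)? yes. So the tenancy is a Critical Tenancy.
Under article 7: Exempt Occupancy (article 10)? yes; and not a Critical Tenancy (article 13)? no. So the tenancy is not a Certified Holding.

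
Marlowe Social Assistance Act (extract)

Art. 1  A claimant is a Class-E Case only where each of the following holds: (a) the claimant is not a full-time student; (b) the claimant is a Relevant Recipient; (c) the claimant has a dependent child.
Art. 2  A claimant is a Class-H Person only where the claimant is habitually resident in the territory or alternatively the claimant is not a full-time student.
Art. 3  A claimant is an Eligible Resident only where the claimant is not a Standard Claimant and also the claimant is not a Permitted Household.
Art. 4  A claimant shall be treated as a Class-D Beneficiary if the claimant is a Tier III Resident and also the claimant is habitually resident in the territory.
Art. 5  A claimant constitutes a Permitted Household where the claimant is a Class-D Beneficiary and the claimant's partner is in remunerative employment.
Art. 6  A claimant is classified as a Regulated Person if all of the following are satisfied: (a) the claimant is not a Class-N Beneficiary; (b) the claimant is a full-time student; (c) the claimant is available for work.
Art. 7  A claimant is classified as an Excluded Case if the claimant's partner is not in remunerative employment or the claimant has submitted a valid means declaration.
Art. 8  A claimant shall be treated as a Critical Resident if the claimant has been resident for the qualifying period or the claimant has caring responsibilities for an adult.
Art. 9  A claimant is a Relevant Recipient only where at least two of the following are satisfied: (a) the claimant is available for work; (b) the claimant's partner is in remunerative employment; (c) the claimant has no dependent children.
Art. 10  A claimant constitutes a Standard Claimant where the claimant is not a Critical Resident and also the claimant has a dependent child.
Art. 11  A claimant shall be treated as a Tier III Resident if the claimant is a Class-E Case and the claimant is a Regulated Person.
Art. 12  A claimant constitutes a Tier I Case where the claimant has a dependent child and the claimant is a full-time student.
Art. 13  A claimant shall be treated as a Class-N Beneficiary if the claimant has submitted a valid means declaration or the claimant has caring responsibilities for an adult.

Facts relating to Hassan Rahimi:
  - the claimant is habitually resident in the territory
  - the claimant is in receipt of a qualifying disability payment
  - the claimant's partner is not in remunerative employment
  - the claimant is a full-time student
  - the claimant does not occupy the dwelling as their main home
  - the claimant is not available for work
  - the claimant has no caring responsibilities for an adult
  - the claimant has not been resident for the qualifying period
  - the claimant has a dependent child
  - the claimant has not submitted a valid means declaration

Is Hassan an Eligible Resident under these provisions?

No

article 8 — Critical Resident: [the claimant has been resident for the qualifying period? no] OR [the claimant has caring responsibilities for an adult? no] → not satisfied.
article 10 — Standard Claimant: [not a Critical Resident (article 8)? yes] AND [the claimant has a dependent child? yes] → satisfied.
article 9 — Relevant Recipient: the claimant is available for work? no; the claimant's partner is in remunerative employment? no; the claimant has no dependent children? no — 0 of 3 hold (need ≥2) → not satisfied.
article 1 — Class-E Case: [the claimant is not a full-time student? no] AND [Relevant Recipient (article 9)? no] AND [the claimant has a dependent child? yes] → not satisfied.
article 13 — Class-N Beneficiary: [the claimant has submitted a valid means declaration? no] OR [the claimant has caring responsibilities for an adult? no] → not satisfied.
article 6 — Regulated Person: [not a Class-N Beneficiary (article 13)? yes] AND [the claimant is a full-time student? yes] AND [the claimant is available for work? no] → not satisfied.
article 11 — Tier III Resident: [Class-E Case (article 1)? no] AND [Regulated Person (article 6)? no] → not satisfied.
article 4 — Class-D Beneficiary: [Tier III Resident (article 11)? no] AND [the claimant is habitually resident in the territory? yes] → not satisfied.
article 5 — Permitted Household: [Class-D Beneficiary (article 4)? no] AND [the claimant's partner is in remunerative employment? no] → not satisfied.
article 3 — Eligible Resident: [not a Standard Claimant (article 10)? no] AND [not a Permitted Household (article 5)? yes] → not satisfied.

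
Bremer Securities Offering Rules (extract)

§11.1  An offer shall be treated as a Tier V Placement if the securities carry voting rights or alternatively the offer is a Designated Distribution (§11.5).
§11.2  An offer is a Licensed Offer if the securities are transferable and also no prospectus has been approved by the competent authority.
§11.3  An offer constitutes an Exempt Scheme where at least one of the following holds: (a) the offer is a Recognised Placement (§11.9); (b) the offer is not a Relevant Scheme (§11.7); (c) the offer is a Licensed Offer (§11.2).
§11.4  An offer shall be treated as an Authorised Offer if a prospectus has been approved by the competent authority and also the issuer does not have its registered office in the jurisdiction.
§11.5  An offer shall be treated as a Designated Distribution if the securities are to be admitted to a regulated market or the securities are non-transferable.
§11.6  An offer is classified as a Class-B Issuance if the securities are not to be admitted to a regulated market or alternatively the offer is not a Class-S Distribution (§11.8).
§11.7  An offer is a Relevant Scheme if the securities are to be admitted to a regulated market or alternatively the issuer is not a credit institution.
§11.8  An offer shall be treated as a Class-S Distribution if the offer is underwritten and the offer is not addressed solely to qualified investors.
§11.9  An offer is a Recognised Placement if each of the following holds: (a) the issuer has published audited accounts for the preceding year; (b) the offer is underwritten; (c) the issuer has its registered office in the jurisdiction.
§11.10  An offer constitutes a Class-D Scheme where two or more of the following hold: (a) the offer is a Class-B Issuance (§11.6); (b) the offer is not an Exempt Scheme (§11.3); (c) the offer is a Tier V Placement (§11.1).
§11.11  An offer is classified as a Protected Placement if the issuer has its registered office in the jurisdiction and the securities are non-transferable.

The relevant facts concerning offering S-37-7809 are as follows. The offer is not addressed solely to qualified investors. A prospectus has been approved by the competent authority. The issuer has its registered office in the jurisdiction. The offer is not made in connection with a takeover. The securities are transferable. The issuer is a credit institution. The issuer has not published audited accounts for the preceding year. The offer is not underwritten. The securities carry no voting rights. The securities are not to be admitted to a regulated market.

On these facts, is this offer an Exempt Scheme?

Yes

Under §11.9: the issuer has published audited accounts for the preceding year? no; and the offer is underwritten? no; and the issuer has its registered office in the jurisdiction? yes. So the offer is not a Recognised Placement.
Under §11.7: the securities are to be admitted to a regulated market? no; or the issuer is not a credit institution? no. So the offer is not a Relevant Scheme.
Under §11.2: the securities are transferable? yes; and no prospectus has been approved by the competent authority? no. So the offer is not a Licensed Offer.
Under §11.3: Recognised Placement (§11.9)? no; or not a Relevant Scheme (§11.7)? yes; or Licensed Offer (§11.2)? no. So the offer is an Exempt Scheme.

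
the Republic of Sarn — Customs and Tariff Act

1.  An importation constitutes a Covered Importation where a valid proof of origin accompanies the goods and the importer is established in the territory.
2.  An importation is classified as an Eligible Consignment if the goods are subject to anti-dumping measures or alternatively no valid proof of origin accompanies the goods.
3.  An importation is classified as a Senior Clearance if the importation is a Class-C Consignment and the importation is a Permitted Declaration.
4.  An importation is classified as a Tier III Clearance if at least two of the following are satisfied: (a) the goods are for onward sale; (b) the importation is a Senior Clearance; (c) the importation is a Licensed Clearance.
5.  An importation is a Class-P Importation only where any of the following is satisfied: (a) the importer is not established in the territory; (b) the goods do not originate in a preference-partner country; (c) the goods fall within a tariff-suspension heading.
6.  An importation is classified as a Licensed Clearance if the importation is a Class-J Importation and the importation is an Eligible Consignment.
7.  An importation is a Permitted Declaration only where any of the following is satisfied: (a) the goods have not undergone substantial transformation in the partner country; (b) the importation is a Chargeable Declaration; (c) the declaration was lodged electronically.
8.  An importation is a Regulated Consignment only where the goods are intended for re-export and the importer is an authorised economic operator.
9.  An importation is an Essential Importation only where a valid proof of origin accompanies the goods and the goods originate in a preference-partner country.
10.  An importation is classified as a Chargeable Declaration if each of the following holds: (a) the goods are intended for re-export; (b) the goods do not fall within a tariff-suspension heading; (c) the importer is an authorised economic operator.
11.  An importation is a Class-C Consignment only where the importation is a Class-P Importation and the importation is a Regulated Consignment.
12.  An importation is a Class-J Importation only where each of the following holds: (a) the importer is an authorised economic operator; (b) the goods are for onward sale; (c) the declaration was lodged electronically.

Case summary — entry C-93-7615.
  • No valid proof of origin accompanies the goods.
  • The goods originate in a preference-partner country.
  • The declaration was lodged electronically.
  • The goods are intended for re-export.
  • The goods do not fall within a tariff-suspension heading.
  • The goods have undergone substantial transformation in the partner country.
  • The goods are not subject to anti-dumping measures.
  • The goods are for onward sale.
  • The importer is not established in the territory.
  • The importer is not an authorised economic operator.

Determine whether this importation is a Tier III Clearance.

No

paragraph 5 — Class-P Importation: [the importer is not established in the territory? yes] OR [the goods do not originate in a preference-partner country? no] OR [the goods fall within a tariff-suspension heading? no] → satisfied.
paragraph 8 — Regulated Consignment: [the goods are intended for re-export? yes] AND [the importer is an authorised economic operator? no] → not satisfied.
paragraph 11 — Class-C Consignment: [Class-P Importation (paragraph 5)? yes] AND [Regulated Consignment (paragraph 8)? no] → not satisfied.
paragraph 10 — Chargeable Declaration: [the goods are intended for re-export? yes] AND [the goods do not fall within a tariff-suspension heading? yes] AND [the importer is an authorised economic operator? no] → not satisfied.
paragraph 7 — Permitted Declaration: [the goods have not undergone substantial transformation in the partner country? no] OR [Chargeable Declaration (paragraph 10)? no] OR [the declaration was lodged electronically? yes] → satisfied.
paragraph 3 — Senior Clearance: [Class-C Consignment (paragraph 11)? no] AND [Permitted Declaration (paragraph 7)? yes] → not satisfied.
paragraph 12 — Class-J Importation: [the importer is an authorised economic operator? no] AND [the goods are for onward sale? yes] AND [the declaration was lodged electronically? yes] → not satisfied.
paragraph 2 — Eligible Consignment: [the goods are subject to anti-dumping measures? no] OR [no valid proof of origin accompanies the goods? yes] → satisfied.
paragraph 6 — Licensed Clearance: [Class-J Importation (paragraph 12)? no] AND [Eligible Consignment (paragraph 2)? yes] → not satisfied.
paragraph 4 — Tier III Clearance: the goods are for onward sale? yes; Senior Clearance (paragraph 3)? no; Licensed Clearance (paragraph 6)? no — 1 of 3 hold (need ≥2) → not satisfied.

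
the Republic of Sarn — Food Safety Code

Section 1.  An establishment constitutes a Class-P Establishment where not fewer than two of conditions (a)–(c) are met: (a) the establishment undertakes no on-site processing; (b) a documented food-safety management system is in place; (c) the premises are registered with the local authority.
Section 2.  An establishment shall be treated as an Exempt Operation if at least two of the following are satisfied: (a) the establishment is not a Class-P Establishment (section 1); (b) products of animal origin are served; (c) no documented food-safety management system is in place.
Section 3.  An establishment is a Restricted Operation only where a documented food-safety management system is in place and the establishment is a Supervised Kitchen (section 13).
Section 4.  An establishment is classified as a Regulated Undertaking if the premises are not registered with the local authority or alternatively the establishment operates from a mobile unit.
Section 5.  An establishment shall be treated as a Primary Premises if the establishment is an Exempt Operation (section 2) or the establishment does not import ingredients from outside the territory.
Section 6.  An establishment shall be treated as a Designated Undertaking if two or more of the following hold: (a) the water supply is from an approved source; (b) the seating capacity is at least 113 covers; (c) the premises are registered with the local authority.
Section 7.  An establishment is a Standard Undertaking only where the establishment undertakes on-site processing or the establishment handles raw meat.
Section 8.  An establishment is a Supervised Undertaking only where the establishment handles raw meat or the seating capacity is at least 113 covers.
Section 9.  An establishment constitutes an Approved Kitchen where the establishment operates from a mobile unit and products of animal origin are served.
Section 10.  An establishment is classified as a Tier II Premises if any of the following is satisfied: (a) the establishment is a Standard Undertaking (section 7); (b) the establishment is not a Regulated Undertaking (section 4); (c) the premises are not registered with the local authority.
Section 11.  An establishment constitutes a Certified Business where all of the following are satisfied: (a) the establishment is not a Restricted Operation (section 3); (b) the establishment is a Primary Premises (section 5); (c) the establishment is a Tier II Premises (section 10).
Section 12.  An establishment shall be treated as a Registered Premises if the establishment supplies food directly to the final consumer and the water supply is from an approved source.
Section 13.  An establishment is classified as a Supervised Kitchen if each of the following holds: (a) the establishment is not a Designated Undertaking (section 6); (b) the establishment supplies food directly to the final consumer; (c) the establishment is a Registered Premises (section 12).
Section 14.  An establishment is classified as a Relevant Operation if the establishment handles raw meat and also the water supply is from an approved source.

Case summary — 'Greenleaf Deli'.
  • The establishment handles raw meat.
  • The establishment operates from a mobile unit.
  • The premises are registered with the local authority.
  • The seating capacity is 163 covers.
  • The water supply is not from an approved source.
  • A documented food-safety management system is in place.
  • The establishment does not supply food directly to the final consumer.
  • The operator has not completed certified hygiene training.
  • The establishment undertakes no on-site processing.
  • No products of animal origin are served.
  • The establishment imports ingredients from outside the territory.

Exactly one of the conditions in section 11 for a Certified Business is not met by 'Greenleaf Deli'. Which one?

Under section 6: the water supply is from an approved source? no; seating capacity: 163 covers ≥ 113 covers? yes; the premises are registered with the local authority? yes — 2 of 3 hold (need ≥2) → satisfied.
Under section 12: the establishment supplies food directly to the final consumer? no; and the water supply is from an approved source? no. So the establishment is not a Registered Premises.
Under section 13: not a Designated Undertaking (section 6)? no; and the establishment supplies food directly to the final consumer? no; and Registered Premises (section 12)? no. So the establishment is not a Supervised Kitchen.
Under section 3: a documented food-safety management system is in place? yes; and Supervised Kitchen (section 13)? no. So the establishment is not a Restricted Operation.
Under section 1: the establishment undertakes no on-site processing? yes; a documented food-safety management system is in place? yes; the premises are registered with the local authority? yes — 3 of 3 hold (need ≥2) → satisfied.
Under section 2: not a Class-P Establishment (section 1)? no; products of animal origin are served? no; no documented food-safety management system is in place? no — 0 of 3 hold (need ≥2) → not satisfied.
Under section 5: Exempt Operation (section 2)? no; or the establishment does not import ingredients from outside the territory? no. So the establishment is not a Primary Premises.
Under section 7: the establishment undertakes on-site processing? no; or the establishment handles raw meat? yes. So the establishment is a Standard Undertaking.
Under section 4: the premises are not registered with the local authority? no; or the establishment operates from a mobile unit? yes. So the establishment is a Regulated Undertaking.
Under section 10: Standard Undertaking (section 7)? yes; or not a Regulated Undertaking (section 4)? no; or the premises are not registered with the local authority? no. So the establishment is a Tier II Premises.
Under section 11: not a Restricted Operation (section 3)? yes; and Primary Premises (section 5)? no; and Tier II Premises (section 10)? yes. So the establishment is not a Certified Business.

Primary Premises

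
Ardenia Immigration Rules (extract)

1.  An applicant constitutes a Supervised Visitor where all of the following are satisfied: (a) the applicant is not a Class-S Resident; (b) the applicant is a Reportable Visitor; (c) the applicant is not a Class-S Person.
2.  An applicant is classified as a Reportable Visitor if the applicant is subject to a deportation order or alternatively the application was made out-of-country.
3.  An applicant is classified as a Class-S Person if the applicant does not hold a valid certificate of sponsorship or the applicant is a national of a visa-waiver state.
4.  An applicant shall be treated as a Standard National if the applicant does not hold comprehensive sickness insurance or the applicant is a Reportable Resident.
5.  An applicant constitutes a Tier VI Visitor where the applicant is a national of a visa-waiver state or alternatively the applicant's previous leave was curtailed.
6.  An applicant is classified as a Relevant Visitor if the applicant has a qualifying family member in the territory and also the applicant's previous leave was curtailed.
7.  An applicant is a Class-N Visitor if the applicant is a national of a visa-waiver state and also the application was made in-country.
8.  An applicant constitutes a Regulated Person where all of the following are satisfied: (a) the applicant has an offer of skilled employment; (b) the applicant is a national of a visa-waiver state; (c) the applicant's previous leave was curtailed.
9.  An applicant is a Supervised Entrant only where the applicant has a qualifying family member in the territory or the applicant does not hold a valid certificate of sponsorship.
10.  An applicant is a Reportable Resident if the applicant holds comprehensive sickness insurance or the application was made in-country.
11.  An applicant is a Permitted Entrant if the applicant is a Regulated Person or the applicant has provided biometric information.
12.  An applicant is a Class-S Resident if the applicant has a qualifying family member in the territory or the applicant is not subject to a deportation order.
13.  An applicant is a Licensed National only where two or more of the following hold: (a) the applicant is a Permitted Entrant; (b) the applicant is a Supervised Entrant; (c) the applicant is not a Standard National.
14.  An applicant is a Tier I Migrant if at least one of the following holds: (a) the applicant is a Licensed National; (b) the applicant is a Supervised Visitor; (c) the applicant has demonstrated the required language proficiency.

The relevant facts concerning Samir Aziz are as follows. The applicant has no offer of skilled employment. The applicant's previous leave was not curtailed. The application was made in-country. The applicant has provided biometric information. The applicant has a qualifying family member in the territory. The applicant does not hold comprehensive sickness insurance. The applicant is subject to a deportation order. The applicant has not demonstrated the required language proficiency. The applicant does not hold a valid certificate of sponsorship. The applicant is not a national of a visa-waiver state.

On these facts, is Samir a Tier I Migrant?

Under paragraph 8: the applicant has an offer of skilled employment? no; and the applicant is a national of a visa-waiver state? no; and the applicant's previous leave was curtailed? no. So the applicant is not a Regulated Person.
Under paragraph 11: Regulated Person (paragraph 8)? no; or the applicant has provided biometric information? yes. So the applicant is a Permitted Entrant.
Under paragraph 9: the applicant has a qualifying family member in the territory? yes; or the applicant does not hold a valid certificate of sponsorship? yes. So the applicant is a Supervised Entrant.
Under paragraph 10: the applicant holds comprehensive sickness insurance? no; or the application was made in-country? yes. So the applicant is a Reportable Resident.
Under paragraph 4: the applicant does not hold comprehensive sickness insurance? yes; or Reportable Resident (paragraph 10)? yes. So the applicant is a Standard National.
Under paragraph 13: Permitted Entrant (paragraph 11)? yes; Supervised Entrant (paragraph 9)? yes; not a Standard National (paragraph 4)? no — 2 of 3 hold (need ≥2) → satisfied.
Under paragraph 12: the applicant has a qualifying family member in the territory? yes; or the applicant is not subject to a deportation order? no. So the applicant is a Class-S Resident.
Under paragraph 2: the applicant is subject to a deportation order? yes; or the application was made out-of-country? no. So the applicant is a Reportable Visitor.
Under paragraph 3: the applicant does not hold a valid certificate of sponsorship? yes; or the applicant is a national of a visa-waiver state? no. So the applicant is a Class-S Person.
Under paragraph 1: not a Class-S Resident (paragraph 12)? no; and Reportable Visitor (paragraph 2)? yes; and not a Class-S Person (paragraph 3)? no. So the applicant is not a Supervised Visitor.
Under paragraph 14: Licensed National (paragraph 13)? yes; or Supervised Visitor (paragraph 1)? no; or the applicant has demonstrated the required language proficiency? no. So the applicant is a Tier I Migrant.

Yes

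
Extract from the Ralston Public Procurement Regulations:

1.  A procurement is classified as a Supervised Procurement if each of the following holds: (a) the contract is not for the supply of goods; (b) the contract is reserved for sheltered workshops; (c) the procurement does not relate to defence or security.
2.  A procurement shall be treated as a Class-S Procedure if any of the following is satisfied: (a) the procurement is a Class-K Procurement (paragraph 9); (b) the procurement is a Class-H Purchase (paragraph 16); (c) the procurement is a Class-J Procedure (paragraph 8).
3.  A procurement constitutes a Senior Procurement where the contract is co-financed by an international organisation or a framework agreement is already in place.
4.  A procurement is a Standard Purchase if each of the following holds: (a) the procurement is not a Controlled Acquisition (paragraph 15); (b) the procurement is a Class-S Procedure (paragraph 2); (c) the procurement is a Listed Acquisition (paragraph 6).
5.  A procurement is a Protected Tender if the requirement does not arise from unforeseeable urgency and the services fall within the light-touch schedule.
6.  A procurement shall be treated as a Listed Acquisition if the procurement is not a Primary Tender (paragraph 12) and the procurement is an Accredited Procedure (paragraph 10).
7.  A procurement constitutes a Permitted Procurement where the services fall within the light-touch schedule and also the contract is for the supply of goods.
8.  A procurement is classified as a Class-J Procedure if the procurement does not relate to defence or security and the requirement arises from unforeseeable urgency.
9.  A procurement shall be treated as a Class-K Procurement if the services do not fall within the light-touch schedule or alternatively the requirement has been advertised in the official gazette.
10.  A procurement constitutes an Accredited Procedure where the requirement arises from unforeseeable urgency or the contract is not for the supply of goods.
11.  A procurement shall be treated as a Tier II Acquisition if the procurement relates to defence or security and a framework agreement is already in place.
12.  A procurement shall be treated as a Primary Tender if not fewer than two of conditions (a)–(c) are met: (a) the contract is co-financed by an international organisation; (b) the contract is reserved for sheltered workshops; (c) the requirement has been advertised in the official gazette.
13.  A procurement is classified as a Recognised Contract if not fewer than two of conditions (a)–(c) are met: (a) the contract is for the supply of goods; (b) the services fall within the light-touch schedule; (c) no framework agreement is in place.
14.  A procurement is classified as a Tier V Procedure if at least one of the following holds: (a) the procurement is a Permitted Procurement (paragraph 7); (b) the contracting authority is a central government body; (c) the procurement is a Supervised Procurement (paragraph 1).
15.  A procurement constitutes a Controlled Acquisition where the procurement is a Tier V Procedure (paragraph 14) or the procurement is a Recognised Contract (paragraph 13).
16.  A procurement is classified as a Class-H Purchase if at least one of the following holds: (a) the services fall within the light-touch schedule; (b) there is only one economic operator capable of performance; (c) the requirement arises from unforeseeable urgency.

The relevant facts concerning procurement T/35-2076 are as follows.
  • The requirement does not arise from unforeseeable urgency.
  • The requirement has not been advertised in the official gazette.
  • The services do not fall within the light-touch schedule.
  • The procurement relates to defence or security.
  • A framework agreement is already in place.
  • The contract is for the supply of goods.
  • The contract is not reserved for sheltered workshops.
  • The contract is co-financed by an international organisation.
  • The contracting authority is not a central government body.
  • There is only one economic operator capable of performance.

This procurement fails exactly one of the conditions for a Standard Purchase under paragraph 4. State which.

Under paragraph 7: the services fall within the light-touch schedule? no; and the contract is for the supply of goods? yes. So the procurement is not a Permitted Procurement.
Under paragraph 1: the contract is not for the supply of goods? no; and the contract is reserved for sheltered workshops? no; and the procurement does not relate to defence or security? no. So the procurement is not a Supervised Procurement.
Under paragraph 14: Permitted Procurement (paragraph 7)? no; or the contracting authority is a central government body? no; or Supervised Procurement (paragraph 1)? no. So the procurement is not a Tier V Procedure.
Under paragraph 13: the contract is for the supply of goods? yes; the services fall within the light-touch schedule? no; no framework agreement is in place? no — 1 of 3 hold (need ≥2) → not satisfied.
Under paragraph 15: Tier V Procedure (paragraph 14)? no; or Recognised Contract (paragraph 13)? no. So the procurement is not a Controlled Acquisition.
Under paragraph 9: the services do not fall within the light-touch schedule? yes; or the requirement has been advertised in the official gazette? no. So the procurement is a Class-K Procurement.
Under paragraph 16: the services fall within the light-touch schedule? no; or there is only one economic operator capable of performance? yes; or the requirement arises from unforeseeable urgency? no. So the procurement is a Class-H Purchase.
Under paragraph 8: the procurement does not relate to defence or security? no; and the requirement arises from unforeseeable urgency? no. So the procurement is not a Class-J Procedure.
Under paragraph 2: Class-K Procurement (paragraph 9)? yes; or Class-H Purchase (paragraph 16)? yes; or Class-J Procedure (paragraph 8)? no. So the procurement is a Class-S Procedure.
Under paragraph 12: the contract is co-financed by an international organisation? yes; the contract is reserved for sheltered workshops? no; the requirement has been advertised in the official gazette? no — 1 of 3 hold (need ≥2) → not satisfied.
Under paragraph 10: the requirement arises from unforeseeable urgency? no; or the contract is not for the supply of goods? no. So the procurement is not an Accredited Procedure.
Under paragraph 6: not a Primary Tender (paragraph 12)? yes; and Accredited Procedure (paragraph 10)? no. So the procurement is not a Listed Acquisition.
Under paragraph 4: not a Controlled Acquisition (paragraph 15)? yes; and Class-S Procedure (paragraph 2)? yes; and Listed Acquisition (paragraph 6)? no. So the procurement is not a Standard Purchase.

Listed Acquisition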